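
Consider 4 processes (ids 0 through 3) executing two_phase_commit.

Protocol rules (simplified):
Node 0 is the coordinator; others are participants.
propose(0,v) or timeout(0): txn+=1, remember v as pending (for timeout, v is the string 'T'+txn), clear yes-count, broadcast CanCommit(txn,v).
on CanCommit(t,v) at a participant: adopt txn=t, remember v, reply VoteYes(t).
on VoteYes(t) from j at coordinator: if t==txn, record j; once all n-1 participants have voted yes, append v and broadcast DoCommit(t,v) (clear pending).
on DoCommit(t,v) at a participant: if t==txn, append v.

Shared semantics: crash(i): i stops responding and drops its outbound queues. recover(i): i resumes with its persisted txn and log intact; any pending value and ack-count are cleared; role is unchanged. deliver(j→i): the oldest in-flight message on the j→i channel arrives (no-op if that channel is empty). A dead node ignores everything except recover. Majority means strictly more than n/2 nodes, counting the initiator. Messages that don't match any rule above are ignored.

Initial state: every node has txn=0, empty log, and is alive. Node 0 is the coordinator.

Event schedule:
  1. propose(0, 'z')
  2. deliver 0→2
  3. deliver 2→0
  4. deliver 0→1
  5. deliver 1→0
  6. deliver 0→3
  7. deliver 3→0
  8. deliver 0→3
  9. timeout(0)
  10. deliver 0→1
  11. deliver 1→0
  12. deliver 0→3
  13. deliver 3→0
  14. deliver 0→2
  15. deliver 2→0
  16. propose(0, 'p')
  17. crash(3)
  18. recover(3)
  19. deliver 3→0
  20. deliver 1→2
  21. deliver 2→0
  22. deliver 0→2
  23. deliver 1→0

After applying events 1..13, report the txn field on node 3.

2

[1] propose(0,'z') → N0(coor t1 [-])
[2] deliver 0→2 → N2(part t1 [-])
[3] deliver 2→0 → ∅
[4] deliver 0→1 → N1(part t1 [-])
[5] deliver 1→0 → ∅
[6] deliver 0→3 → N3(part t1 [-])
[7] deliver 3→0 → N0(coor t1 [z])
[8] deliver 0→3 → N3(part t1 [z])
[9] timeout(0) → N0(coor t2 [z])
[10] deliver 0→1 → N1(part t1 [z])
[11] deliver 1→0 → ∅
[12] deliver 0→3 → N3(part t2 [z])
[13] deliver 3→0 → ∅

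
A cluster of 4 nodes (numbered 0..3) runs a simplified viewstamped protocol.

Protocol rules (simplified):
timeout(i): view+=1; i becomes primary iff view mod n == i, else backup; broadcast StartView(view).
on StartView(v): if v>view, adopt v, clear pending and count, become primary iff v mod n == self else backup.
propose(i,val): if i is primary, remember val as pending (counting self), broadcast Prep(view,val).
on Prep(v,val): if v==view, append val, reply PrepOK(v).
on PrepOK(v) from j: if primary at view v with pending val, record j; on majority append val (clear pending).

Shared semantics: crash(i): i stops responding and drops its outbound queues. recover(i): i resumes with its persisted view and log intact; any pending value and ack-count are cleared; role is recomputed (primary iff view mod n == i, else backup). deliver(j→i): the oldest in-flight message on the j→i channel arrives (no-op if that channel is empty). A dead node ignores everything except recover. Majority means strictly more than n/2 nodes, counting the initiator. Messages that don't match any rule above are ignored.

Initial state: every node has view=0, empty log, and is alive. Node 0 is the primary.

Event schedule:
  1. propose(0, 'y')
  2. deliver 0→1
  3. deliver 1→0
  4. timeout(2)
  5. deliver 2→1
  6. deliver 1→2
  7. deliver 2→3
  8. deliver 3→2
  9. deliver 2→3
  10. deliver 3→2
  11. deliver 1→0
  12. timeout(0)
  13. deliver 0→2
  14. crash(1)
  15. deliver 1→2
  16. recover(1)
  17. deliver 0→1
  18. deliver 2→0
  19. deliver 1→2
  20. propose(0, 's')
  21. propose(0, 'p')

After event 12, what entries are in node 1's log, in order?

step 1 propose(0,'y'): —
step 2 deliver 0→1: 1={back,v=0,log=y}
step 3 deliver 1→0: —
step 4 timeout(2): 2={back,v=1,log=-}
step 5 deliver 2→1: 1={prim,v=1,log=y}
step 6 deliver 1→2: —
step 7 deliver 2→3: 3={back,v=1,log=-}
step 8 deliver 3→2: —
step 9 deliver 2→3: —
step 10 deliver 3→2: —
step 11 deliver 1→0: —
step 12 timeout(0): 0={back,v=1,log=-}

y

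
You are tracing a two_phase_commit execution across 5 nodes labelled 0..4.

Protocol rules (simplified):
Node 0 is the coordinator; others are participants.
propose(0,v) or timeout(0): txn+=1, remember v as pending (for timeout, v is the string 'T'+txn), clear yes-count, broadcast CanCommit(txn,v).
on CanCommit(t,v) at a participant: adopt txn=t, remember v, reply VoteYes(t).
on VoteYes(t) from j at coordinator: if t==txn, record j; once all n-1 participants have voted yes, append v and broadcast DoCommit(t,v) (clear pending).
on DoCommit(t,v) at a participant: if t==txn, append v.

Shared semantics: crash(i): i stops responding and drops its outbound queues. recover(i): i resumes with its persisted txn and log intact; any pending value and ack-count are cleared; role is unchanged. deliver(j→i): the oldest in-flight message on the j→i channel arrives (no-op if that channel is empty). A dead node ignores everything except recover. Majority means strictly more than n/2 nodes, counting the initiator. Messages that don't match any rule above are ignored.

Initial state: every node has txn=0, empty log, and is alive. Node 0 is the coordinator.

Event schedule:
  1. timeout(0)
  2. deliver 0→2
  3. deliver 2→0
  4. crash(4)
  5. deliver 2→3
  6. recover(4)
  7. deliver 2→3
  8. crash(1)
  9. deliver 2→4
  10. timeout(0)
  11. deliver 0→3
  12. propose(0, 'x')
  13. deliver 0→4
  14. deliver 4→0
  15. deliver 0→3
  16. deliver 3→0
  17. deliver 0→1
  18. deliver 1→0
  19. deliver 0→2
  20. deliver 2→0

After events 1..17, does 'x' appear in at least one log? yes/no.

no

step 1 timeout(0): 0={coor,t=1,log=-}
step 2 deliver 0→2: 2={part,t=1,log=-}
step 3 deliver 2→0: —
step 4 crash(4): 4={✗part,t=0,log=-}
step 5 deliver 2→3: —
step 6 recover(4): 4={part,t=0,log=-}
step 7 deliver 2→3: —
step 8 crash(1): 1={✗part,t=0,log=-}
step 9 deliver 2→4: —
step 10 timeout(0): 0={coor,t=2,log=-}
step 11 deliver 0→3: 3={part,t=1,log=-}
step 12 propose(0,'x'): 0={coor,t=3,log=-}
step 13 deliver 0→4: 4={part,t=1,log=-}
step 14 deliver 4→0: —
step 15 deliver 0→3: 3={part,t=2,log=-}
step 16 deliver 3→0: —
step 17 deliver 0→1: —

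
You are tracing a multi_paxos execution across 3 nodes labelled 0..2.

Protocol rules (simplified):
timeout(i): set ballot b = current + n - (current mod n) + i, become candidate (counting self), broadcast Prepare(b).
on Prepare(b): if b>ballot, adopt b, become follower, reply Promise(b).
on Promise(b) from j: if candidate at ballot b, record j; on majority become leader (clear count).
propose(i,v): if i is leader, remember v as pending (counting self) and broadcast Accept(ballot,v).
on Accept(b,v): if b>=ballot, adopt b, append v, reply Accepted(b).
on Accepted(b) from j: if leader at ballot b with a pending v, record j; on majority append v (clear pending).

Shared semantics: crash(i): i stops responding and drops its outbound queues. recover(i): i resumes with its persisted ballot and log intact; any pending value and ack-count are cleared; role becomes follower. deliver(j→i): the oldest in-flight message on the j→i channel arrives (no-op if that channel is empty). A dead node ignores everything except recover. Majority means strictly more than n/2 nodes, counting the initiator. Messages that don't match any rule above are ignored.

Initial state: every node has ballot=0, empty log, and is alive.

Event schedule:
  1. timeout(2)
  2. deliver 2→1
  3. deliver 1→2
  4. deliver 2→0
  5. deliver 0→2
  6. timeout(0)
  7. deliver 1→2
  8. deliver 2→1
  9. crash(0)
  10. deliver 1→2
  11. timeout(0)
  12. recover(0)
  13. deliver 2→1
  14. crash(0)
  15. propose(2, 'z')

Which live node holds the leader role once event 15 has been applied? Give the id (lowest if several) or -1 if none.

after 1 — timeout(2): n2:cand/b5/[-]
after 2 — deliver 2→1: n1:foll/b5/[-]
after 3 — deliver 1→2: n2:lead/b5/[-]
after 4 — deliver 2→0: n0:foll/b5/[-]
after 5 — deliver 0→2: ·
after 6 — timeout(0): n0:cand/b6/[-]
after 7 — deliver 1→2: ·
after 8 — deliver 2→1: ·
after 9 — crash(0): n0:✗cand/b6/[-]
after 10 — deliver 1→2: ·
after 11 — timeout(0): ·
after 12 — recover(0): n0:foll/b6/[-]
after 13 — deliver 2→1: ·
after 14 — crash(0): n0:✗foll/b6/[-]
after 15 — propose(2,'z'): ·

2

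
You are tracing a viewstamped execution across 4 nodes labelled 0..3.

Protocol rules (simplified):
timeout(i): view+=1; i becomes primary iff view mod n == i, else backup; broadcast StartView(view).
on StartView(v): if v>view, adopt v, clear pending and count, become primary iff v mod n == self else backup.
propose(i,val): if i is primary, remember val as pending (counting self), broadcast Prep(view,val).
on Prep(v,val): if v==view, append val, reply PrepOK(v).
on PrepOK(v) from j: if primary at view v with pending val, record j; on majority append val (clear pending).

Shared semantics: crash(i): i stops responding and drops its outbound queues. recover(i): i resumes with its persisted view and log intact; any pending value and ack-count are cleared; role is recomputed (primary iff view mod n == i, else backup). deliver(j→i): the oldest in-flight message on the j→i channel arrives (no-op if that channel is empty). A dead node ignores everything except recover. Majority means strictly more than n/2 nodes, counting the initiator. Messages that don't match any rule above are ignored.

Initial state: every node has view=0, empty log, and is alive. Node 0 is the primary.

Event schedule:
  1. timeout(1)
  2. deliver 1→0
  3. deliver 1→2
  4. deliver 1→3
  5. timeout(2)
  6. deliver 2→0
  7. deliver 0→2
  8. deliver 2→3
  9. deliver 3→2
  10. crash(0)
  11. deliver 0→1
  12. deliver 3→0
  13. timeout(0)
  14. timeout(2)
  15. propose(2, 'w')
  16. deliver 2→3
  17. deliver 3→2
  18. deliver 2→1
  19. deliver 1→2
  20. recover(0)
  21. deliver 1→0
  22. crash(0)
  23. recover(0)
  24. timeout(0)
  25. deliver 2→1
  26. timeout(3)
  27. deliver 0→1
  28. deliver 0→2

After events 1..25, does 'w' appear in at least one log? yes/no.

[1] timeout(1) → N1(prim v1 [-])
[2] deliver 1→0 → N0(back v1 [-])
[3] deliver 1→2 → N2(back v1 [-])
[4] deliver 1→3 → N3(back v1 [-])
[5] timeout(2) → N2(prim v2 [-])
[6] deliver 2→0 → N0(back v2 [-])
[7] deliver 0→2 → ∅
[8] deliver 2→3 → N3(back v2 [-])
[9] deliver 3→2 → ∅
[10] crash(0) → N0(✗back v2 [-])
[11] deliver 0→1 → ∅
[12] deliver 3→0 → ∅
[13] timeout(0) → ∅
[14] timeout(2) → N2(back v3 [-])
[15] propose(2,'w') → ∅
[16] deliver 2→3 → N3(prim v3 [-])
[17] deliver 3→2 → ∅
[18] deliver 2→1 → N1(back v2 [-])
[19] deliver 1→2 → ∅
[20] recover(0) → N0(back v2 [-])
[21] deliver 1→0 → ∅
[22] crash(0) → N0(✗back v2 [-])
[23] recover(0) → N0(back v2 [-])
[24] timeout(0) → N0(back v3 [-])
[25] deliver 2→1 → N1(back v3 [-])

no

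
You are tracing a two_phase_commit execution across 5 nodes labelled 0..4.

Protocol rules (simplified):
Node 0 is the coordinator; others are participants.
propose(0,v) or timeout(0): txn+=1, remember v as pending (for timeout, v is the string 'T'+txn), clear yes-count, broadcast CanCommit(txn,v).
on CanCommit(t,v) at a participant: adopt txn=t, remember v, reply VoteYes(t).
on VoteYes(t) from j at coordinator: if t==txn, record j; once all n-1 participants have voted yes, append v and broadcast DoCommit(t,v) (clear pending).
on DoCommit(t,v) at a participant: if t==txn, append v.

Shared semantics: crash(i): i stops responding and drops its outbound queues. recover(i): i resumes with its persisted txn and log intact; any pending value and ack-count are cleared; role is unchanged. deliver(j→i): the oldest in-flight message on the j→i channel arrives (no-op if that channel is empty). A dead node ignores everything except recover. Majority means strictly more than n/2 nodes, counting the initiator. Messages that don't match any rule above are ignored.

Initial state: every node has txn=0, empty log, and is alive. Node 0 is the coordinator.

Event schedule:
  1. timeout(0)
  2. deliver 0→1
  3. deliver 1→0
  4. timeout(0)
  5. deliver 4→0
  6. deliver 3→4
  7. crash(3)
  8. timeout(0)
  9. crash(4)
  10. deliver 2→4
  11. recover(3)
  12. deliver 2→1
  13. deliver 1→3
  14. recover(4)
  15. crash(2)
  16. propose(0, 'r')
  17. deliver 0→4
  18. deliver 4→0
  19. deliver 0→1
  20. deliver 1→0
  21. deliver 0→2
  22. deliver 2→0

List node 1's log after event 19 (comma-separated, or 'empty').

[1] timeout(0) → N0(coor t1 [-])
[2] deliver 0→1 → N1(part t1 [-])
[3] deliver 1→0 → ∅
[4] timeout(0) → N0(coor t2 [-])
[5] deliver 4→0 → ∅
[6] deliver 3→4 → ∅
[7] crash(3) → N3(✗part t0 [-])
[8] timeout(0) → N0(coor t3 [-])
[9] crash(4) → N4(✗part t0 [-])
[10] deliver 2→4 → ∅
[11] recover(3) → N3(part t0 [-])
[12] deliver 2→1 → ∅
[13] deliver 1→3 → ∅
[14] recover(4) → N4(part t0 [-])
[15] crash(2) → N2(✗part t0 [-])
[16] propose(0,'r') → N0(coor t4 [-])
[17] deliver 0→4 → N4(part t1 [-])
[18] deliver 4→0 → ∅
[19] deliver 0→1 → N1(part t2 [-])

empty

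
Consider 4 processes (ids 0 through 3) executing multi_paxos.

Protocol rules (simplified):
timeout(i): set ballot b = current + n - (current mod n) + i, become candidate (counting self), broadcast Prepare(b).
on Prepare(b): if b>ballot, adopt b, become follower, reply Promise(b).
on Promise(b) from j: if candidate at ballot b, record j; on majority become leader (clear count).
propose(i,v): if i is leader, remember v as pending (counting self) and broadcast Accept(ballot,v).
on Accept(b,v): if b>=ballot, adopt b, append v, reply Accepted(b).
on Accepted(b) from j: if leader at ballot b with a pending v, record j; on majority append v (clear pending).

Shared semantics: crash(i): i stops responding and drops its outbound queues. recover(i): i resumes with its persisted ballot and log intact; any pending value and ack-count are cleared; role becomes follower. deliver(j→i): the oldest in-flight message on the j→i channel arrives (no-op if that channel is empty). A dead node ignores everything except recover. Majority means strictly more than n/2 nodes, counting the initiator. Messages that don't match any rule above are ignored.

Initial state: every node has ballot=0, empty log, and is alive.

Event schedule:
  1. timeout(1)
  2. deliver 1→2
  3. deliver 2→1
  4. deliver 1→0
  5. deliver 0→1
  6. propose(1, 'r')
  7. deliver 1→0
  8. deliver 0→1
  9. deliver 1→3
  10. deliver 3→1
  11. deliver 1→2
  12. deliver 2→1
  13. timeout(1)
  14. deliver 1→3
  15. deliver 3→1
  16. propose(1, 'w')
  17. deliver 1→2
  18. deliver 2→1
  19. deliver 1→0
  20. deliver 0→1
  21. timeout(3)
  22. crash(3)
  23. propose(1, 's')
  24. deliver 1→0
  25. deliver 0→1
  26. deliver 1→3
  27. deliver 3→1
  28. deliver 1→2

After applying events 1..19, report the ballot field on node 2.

9

[1] timeout(1) → N1(cand b5 [-])
[2] deliver 1→2 → N2(foll b5 [-])
[3] deliver 2→1 → ∅
[4] deliver 1→0 → N0(foll b5 [-])
[5] deliver 0→1 → N1(lead b5 [-])
[6] propose(1,'r') → ∅
[7] deliver 1→0 → N0(foll b5 [r])
[8] deliver 0→1 → ∅
[9] deliver 1→3 → N3(foll b5 [-])
[10] deliver 3→1 → ∅
[11] deliver 1→2 → N2(foll b5 [r])
[12] deliver 2→1 → N1(lead b5 [r])
[13] timeout(1) → N1(cand b9 [r])
[14] deliver 1→3 → N3(foll b5 [r])
[15] deliver 3→1 → ∅
[16] propose(1,'w') → ∅
[17] deliver 1→2 → N2(foll b9 [r])
[18] deliver 2→1 → ∅
[19] deliver 1→0 → N0(foll b9 [r])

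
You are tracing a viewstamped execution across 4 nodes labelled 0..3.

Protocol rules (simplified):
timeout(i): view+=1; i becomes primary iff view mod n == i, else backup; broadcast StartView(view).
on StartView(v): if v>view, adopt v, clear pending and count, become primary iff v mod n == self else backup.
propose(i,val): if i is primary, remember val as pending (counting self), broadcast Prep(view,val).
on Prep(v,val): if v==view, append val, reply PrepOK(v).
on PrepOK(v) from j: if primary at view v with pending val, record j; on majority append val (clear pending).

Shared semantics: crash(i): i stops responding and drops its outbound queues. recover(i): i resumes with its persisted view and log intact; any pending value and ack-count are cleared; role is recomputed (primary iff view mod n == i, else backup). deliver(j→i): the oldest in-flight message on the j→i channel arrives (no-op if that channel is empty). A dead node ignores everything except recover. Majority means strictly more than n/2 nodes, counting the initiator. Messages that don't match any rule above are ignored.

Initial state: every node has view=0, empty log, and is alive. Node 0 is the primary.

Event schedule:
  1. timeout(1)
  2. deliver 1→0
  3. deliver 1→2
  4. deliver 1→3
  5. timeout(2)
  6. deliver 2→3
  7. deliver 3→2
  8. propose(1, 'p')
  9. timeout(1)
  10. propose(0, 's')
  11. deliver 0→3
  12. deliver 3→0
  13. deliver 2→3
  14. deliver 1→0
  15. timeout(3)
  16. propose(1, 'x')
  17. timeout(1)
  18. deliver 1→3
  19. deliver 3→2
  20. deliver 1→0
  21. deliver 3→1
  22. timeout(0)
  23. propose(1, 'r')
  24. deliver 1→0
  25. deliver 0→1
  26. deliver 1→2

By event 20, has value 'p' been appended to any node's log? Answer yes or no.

e1 timeout(1): 1[prim,v=1,-]
e2 deliver 1→0: 0[back,v=1,-]
e3 deliver 1→2: 2[back,v=1,-]
e4 deliver 1→3: 3[back,v=1,-]
e5 timeout(2): 2[prim,v=2,-]
e6 deliver 2→3: 3[back,v=2,-]
e7 deliver 3→2: ·
e8 propose(1,'p'): ·
e9 timeout(1): 1[back,v=2,-]
e10 propose(0,'s'): ·
e11 deliver 0→3: ·
e12 deliver 3→0: ·
e13 deliver 2→3: ·
e14 deliver 1→0: 0[back,v=1,p]
e15 timeout(3): 3[prim,v=3,-]
e16 propose(1,'x'): ·
e17 timeout(1): 1[back,v=3,-]
e18 deliver 1→3: ·
e19 deliver 3→2: 2[back,v=3,-]
e20 deliver 1→0: 0[back,v=2,p]

yes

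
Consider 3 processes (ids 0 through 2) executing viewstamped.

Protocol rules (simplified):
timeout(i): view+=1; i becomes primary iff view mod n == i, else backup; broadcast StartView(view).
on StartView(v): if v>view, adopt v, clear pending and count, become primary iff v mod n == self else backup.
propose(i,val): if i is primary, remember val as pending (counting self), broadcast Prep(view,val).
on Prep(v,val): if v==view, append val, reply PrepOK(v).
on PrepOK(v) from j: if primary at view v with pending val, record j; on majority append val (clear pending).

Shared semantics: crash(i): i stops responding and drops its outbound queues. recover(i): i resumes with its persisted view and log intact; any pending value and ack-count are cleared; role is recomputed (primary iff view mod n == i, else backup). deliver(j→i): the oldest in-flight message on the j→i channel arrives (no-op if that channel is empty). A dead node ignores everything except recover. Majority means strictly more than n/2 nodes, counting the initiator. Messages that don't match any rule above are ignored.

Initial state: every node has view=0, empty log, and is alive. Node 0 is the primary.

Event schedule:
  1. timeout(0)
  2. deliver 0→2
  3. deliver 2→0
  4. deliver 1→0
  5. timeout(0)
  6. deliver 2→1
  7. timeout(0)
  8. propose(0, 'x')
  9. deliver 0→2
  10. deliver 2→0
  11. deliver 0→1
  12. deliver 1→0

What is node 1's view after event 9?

0

1. timeout(0):  <0:back v1 ->
2. deliver 0→2:  <2:back v1 ->
3. deliver 2→0:  nop
4. deliver 1→0:  nop
5. timeout(0):  <0:back v2 ->
6. deliver 2→1:  nop
7. timeout(0):  <0:prim v3 ->
8. propose(0,'x'):  nop
9. deliver 0→2:  <2:prim v2 ->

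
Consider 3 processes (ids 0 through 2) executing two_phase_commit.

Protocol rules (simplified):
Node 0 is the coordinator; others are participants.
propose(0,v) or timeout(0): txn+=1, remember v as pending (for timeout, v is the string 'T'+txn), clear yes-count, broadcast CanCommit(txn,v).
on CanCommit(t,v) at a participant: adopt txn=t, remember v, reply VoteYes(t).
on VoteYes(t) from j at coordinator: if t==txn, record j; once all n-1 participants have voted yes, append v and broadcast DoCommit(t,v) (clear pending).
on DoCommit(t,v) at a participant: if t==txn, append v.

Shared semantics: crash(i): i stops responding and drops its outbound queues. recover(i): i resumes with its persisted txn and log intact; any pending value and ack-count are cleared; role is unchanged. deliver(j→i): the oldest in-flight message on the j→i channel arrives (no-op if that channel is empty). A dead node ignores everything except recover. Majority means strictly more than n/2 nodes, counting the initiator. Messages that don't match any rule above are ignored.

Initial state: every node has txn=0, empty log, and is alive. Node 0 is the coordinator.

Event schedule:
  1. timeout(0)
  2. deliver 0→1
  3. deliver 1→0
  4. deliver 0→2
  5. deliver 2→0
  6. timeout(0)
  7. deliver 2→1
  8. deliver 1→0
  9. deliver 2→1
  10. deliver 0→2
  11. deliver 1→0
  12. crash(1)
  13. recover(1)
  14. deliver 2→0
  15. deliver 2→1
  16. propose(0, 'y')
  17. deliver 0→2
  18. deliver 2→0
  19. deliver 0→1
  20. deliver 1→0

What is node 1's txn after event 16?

after 1 — timeout(0): n0:coor/t1/[-]
after 2 — deliver 0→1: n1:part/t1/[-]
after 3 — deliver 1→0: ·
after 4 — deliver 0→2: n2:part/t1/[-]
after 5 — deliver 2→0: n0:coor/t1/[T1]
after 6 — timeout(0): n0:coor/t2/[T1]
after 7 — deliver 2→1: ·
after 8 — deliver 1→0: ·
after 9 — deliver 2→1: ·
after 10 — deliver 0→2: n2:part/t1/[T1]
after 11 — deliver 1→0: ·
after 12 — crash(1): n1:✗part/t1/[-]
after 13 — recover(1): n1:part/t1/[-]
after 14 — deliver 2→0: ·
after 15 — deliver 2→1: ·
after 16 — propose(0,'y'): n0:coor/t3/[T1]

1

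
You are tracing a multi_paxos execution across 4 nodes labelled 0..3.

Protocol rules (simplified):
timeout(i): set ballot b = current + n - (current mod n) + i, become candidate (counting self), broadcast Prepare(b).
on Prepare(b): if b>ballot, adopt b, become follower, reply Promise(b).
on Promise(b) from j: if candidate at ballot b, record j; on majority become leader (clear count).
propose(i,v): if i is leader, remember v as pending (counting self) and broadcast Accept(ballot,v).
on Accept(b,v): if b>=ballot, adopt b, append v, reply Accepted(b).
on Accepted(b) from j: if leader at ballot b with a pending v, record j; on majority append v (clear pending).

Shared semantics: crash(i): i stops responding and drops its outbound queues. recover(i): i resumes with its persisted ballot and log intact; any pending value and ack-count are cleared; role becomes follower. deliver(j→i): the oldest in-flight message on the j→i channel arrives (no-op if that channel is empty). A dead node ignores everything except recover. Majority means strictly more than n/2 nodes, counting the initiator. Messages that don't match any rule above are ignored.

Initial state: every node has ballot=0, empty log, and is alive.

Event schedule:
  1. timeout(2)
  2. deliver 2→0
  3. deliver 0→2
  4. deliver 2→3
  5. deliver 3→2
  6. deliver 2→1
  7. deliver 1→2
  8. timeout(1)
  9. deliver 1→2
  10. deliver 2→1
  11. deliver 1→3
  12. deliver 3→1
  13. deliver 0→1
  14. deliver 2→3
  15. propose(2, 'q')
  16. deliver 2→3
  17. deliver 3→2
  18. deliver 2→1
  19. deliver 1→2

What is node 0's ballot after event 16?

6

1. timeout(2):  <2:cand b6 ->
2. deliver 2→0:  <0:foll b6 ->
3. deliver 0→2:  nop
4. deliver 2→3:  <3:foll b6 ->
5. deliver 3→2:  <2:lead b6 ->
6. deliver 2→1:  <1:foll b6 ->
7. deliver 1→2:  nop
8. timeout(1):  <1:cand b9 ->
9. deliver 1→2:  <2:foll b9 ->
10. deliver 2→1:  nop
11. deliver 1→3:  <3:foll b9 ->
12. deliver 3→1:  <1:lead b9 ->
13. deliver 0→1:  nop
14. deliver 2→3:  nop
15. propose(2,'q'):  nop
16. deliver 2→3:  nop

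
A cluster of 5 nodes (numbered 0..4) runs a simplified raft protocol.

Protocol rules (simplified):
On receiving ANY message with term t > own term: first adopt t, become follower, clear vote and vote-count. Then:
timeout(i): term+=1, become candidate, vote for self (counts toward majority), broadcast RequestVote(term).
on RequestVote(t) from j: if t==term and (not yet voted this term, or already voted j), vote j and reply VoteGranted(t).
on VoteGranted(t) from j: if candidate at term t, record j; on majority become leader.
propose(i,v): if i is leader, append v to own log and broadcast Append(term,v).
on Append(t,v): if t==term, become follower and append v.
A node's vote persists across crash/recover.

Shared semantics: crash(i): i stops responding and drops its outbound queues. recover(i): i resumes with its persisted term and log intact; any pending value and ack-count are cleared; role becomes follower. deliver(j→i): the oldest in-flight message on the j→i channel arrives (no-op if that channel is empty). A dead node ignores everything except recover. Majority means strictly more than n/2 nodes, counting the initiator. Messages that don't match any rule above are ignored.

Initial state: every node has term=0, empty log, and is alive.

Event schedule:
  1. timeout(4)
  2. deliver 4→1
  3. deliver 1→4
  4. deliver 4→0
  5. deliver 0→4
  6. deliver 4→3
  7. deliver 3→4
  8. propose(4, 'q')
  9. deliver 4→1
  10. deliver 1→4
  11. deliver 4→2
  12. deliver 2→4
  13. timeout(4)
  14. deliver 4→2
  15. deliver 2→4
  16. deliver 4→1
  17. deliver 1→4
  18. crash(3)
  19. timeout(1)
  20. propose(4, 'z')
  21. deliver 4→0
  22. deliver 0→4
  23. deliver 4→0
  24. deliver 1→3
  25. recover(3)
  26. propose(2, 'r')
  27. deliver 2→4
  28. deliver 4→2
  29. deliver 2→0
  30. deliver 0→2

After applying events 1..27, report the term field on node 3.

1

1. timeout(4):  <4:cand t1 ->
2. deliver 4→1:  <1:foll t1 ->
3. deliver 1→4:  nop
4. deliver 4→0:  <0:foll t1 ->
5. deliver 0→4:  <4:lead t1 ->
6. deliver 4→3:  <3:foll t1 ->
7. deliver 3→4:  nop
8. propose(4,'q'):  <4:lead t1 q>
9. deliver 4→1:  <1:foll t1 q>
10. deliver 1→4:  nop
11. deliver 4→2:  <2:foll t1 ->
12. deliver 2→4:  nop
13. timeout(4):  <4:cand t2 q>
14. deliver 4→2:  <2:foll t1 q>
15. deliver 2→4:  nop
16. deliver 4→1:  <1:foll t2 q>
17. deliver 1→4:  nop
18. crash(3):  <3:✗foll t1 ->
19. timeout(1):  <1:cand t3 q>
20. propose(4,'z'):  nop
21. deliver 4→0:  <0:foll t1 q>
22. deliver 0→4:  nop
23. deliver 4→0:  <0:foll t2 q>
24. deliver 1→3:  nop
25. recover(3):  <3:foll t1 ->
26. propose(2,'r'):  nop
27. deliver 2→4:  nop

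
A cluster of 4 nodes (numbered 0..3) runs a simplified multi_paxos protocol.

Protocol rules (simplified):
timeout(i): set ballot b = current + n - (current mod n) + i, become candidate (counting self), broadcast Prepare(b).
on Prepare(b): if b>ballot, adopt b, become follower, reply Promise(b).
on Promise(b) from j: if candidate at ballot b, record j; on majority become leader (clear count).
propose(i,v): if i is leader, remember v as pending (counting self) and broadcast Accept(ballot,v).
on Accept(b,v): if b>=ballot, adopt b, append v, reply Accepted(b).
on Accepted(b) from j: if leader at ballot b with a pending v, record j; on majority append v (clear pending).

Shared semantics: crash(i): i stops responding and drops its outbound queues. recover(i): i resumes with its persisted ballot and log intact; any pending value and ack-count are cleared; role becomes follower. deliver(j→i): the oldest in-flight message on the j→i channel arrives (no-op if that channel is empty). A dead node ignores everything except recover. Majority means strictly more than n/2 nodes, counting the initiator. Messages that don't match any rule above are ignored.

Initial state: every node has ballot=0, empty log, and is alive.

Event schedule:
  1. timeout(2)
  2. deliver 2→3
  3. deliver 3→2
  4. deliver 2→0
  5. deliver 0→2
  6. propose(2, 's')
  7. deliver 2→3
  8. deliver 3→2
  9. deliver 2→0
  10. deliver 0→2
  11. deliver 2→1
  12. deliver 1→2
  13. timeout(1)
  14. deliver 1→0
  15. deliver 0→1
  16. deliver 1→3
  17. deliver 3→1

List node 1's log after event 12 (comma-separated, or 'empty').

e1 timeout(2): 2[cand,b=6,-]
e2 deliver 2→3: 3[foll,b=6,-]
e3 deliver 3→2: ·
e4 deliver 2→0: 0[foll,b=6,-]
e5 deliver 0→2: 2[lead,b=6,-]
e6 propose(2,'s'): ·
e7 deliver 2→3: 3[foll,b=6,s]
e8 deliver 3→2: ·
e9 deliver 2→0: 0[foll,b=6,s]
e10 deliver 0→2: 2[lead,b=6,s]
e11 deliver 2→1: 1[foll,b=6,-]
e12 deliver 1→2: ·

empty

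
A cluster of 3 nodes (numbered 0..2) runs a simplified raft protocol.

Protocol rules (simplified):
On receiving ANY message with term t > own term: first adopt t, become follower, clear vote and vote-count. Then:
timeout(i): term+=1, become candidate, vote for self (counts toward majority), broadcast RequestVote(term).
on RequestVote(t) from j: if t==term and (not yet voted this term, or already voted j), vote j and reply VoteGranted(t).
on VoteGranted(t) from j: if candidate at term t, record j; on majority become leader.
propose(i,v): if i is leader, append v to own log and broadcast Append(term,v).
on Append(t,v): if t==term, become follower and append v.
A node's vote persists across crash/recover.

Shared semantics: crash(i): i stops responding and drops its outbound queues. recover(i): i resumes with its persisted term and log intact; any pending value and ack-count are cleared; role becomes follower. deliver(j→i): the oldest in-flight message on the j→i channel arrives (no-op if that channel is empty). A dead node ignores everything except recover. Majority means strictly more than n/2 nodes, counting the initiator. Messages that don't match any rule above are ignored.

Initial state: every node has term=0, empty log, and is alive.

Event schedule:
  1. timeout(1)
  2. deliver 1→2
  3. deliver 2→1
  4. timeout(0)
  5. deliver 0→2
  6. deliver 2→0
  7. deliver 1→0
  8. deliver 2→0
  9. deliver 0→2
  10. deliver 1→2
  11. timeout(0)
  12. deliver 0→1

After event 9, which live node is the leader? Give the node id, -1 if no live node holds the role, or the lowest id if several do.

e1 timeout(1): 1[cand,t=1,-]
e2 deliver 1→2: 2[foll,t=1,-]
e3 deliver 2→1: 1[lead,t=1,-]
e4 timeout(0): 0[cand,t=1,-]
e5 deliver 0→2: ·
e6 deliver 2→0: ·
e7 deliver 1→0: ·
e8 deliver 2→0: ·
e9 deliver 0→2: ·

1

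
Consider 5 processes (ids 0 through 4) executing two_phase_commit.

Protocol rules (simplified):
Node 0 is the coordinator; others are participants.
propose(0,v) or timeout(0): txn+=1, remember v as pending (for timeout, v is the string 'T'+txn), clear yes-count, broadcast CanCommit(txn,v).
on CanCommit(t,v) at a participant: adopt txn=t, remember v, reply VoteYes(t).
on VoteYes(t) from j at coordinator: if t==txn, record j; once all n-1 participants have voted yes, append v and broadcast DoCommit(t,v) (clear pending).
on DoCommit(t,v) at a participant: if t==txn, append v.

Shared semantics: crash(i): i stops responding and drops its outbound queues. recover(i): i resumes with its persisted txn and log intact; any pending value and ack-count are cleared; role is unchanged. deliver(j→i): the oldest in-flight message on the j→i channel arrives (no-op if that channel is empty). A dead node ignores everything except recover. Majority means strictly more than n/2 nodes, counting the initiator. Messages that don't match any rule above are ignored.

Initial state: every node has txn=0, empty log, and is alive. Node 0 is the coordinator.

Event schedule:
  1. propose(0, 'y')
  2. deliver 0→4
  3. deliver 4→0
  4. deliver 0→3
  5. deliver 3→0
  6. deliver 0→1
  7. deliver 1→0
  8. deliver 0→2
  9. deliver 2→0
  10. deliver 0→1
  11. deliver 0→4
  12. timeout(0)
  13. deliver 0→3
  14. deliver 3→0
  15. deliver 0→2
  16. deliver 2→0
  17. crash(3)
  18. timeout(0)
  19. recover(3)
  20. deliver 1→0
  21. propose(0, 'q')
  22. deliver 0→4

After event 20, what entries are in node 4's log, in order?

e1 propose(0,'y'): 0[coor,t=1,-]
e2 deliver 0→4: 4[part,t=1,-]
e3 deliver 4→0: ·
e4 deliver 0→3: 3[part,t=1,-]
e5 deliver 3→0: ·
e6 deliver 0→1: 1[part,t=1,-]
e7 deliver 1→0: ·
e8 deliver 0→2: 2[part,t=1,-]
e9 deliver 2→0: 0[coor,t=1,y]
e10 deliver 0→1: 1[part,t=1,y]
e11 deliver 0→4: 4[part,t=1,y]
e12 timeout(0): 0[coor,t=2,y]
e13 deliver 0→3: 3[part,t=1,y]
e14 deliver 3→0: ·
e15 deliver 0→2: 2[part,t=1,y]
e16 deliver 2→0: ·
e17 crash(3): 3[✗part,t=1,y]
e18 timeout(0): 0[coor,t=3,y]
e19 recover(3): 3[part,t=1,y]
e20 deliver 1→0: ·

y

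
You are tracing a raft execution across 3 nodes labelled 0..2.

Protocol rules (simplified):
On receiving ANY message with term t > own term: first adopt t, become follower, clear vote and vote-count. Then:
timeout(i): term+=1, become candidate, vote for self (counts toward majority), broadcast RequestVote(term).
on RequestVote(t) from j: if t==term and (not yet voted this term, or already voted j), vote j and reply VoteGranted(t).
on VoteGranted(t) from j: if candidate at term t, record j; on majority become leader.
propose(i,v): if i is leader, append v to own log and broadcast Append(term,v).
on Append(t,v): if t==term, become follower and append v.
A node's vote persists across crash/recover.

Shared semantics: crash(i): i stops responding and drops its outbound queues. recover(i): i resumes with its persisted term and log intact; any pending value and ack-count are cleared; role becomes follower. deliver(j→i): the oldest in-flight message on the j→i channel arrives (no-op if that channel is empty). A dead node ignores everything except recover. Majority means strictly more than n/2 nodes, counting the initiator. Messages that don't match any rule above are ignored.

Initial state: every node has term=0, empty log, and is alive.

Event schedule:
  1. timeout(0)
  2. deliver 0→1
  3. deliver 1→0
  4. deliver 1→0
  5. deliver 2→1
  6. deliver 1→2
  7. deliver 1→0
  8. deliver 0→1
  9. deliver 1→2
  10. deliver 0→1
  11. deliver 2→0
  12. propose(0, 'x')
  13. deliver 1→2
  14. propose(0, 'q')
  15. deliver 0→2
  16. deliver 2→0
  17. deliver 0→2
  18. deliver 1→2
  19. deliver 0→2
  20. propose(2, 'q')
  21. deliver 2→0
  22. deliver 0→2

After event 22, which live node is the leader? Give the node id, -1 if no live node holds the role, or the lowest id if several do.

[1] timeout(0) → N0(cand t1 [-])
[2] deliver 0→1 → N1(foll t1 [-])
[3] deliver 1→0 → N0(lead t1 [-])
[4] deliver 1→0 → ∅
[5] deliver 2→1 → ∅
[6] deliver 1→2 → ∅
[7] deliver 1→0 → ∅
[8] deliver 0→1 → ∅
[9] deliver 1→2 → ∅
[10] deliver 0→1 → ∅
[11] deliver 2→0 → ∅
[12] propose(0,'x') → N0(lead t1 [x])
[13] deliver 1→2 → ∅
[14] propose(0,'q') → N0(lead t1 [x,q])
[15] deliver 0→2 → N2(foll t1 [-])
[16] deliver 2→0 → ∅
[17] deliver 0→2 → N2(foll t1 [x])
[18] deliver 1→2 → ∅
[19] deliver 0→2 → N2(foll t1 [x,q])
[20] propose(2,'q') → ∅
[21] deliver 2→0 → ∅
[22] deliver 0→2 → ∅

0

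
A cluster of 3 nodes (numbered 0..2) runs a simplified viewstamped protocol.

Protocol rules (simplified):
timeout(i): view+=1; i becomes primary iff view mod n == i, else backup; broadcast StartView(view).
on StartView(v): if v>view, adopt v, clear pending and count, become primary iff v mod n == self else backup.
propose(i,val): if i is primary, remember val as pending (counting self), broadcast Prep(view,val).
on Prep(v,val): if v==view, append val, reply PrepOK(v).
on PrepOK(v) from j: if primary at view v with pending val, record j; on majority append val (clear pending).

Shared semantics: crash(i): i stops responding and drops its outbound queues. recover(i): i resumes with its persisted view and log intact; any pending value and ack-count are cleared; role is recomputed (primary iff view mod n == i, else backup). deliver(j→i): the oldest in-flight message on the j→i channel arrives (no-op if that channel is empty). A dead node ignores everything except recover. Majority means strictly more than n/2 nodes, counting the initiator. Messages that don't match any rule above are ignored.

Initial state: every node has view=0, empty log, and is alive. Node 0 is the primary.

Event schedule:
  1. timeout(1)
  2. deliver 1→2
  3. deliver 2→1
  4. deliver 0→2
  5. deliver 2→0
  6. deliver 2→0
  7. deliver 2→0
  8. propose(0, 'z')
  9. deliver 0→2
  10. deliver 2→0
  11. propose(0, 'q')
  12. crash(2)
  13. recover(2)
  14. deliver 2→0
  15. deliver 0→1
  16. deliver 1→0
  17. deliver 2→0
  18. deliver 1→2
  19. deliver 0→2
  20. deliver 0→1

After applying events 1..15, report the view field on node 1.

after 1 — timeout(1): n1:prim/v1/[-]
after 2 — deliver 1→2: n2:back/v1/[-]
after 3 — deliver 2→1: ·
after 4 — deliver 0→2: ·
after 5 — deliver 2→0: ·
after 6 — deliver 2→0: ·
after 7 — deliver 2→0: ·
after 8 — propose(0,'z'): ·
after 9 — deliver 0→2: ·
after 10 — deliver 2→0: ·
after 11 — propose(0,'q'): ·
after 12 — crash(2): n2:✗back/v1/[-]
after 13 — recover(2): n2:back/v1/[-]
after 14 — deliver 2→0: ·
after 15 — deliver 0→1: ·

1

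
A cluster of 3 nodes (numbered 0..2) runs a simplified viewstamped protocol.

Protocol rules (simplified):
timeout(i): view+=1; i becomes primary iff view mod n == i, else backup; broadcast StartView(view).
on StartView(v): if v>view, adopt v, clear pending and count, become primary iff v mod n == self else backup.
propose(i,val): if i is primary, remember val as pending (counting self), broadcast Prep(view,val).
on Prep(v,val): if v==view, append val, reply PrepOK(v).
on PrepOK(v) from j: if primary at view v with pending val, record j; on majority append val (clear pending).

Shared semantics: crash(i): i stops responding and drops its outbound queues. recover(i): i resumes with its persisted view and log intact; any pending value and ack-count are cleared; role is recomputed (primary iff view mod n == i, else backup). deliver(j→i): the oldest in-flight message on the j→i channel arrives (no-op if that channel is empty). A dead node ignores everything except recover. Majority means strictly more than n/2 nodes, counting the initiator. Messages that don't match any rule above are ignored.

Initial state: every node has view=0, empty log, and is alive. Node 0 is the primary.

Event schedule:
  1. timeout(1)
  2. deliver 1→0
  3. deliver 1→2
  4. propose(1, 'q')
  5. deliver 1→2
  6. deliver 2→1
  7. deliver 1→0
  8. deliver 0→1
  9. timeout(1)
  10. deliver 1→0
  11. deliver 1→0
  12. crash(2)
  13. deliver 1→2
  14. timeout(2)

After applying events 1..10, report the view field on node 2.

1. timeout(1):  <1:prim v1 ->
2. deliver 1→0:  <0:back v1 ->
3. deliver 1→2:  <2:back v1 ->
4. propose(1,'q'):  nop
5. deliver 1→2:  <2:back v1 q>
6. deliver 2→1:  <1:prim v1 q>
7. deliver 1→0:  <0:back v1 q>
8. deliver 0→1:  nop
9. timeout(1):  <1:back v2 q>
10. deliver 1→0:  <0:back v2 q>

1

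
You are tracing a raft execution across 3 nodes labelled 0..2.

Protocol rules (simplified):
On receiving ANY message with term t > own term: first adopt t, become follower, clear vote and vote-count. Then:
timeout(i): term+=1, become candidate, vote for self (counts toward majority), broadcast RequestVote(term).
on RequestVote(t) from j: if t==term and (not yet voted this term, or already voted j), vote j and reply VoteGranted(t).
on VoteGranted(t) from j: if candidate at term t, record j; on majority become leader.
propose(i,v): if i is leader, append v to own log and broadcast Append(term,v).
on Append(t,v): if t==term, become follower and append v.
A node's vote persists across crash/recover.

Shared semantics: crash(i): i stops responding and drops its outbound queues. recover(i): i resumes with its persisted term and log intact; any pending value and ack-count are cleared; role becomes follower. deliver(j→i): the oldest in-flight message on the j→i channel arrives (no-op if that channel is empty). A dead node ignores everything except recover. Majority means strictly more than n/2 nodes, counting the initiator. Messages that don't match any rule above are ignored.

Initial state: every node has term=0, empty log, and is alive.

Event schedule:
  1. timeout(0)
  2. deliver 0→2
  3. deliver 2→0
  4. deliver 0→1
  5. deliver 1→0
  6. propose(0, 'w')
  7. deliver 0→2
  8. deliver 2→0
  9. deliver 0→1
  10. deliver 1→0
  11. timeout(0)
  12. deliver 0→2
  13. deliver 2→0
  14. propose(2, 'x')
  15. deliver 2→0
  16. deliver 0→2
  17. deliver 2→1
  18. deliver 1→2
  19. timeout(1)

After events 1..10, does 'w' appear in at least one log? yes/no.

e1 timeout(0): 0[cand,t=1,-]
e2 deliver 0→2: 2[foll,t=1,-]
e3 deliver 2→0: 0[lead,t=1,-]
e4 deliver 0→1: 1[foll,t=1,-]
e5 deliver 1→0: ·
e6 propose(0,'w'): 0[lead,t=1,w]
e7 deliver 0→2: 2[foll,t=1,w]
e8 deliver 2→0: ·
e9 deliver 0→1: 1[foll,t=1,w]
e10 deliver 1→0: ·

yes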